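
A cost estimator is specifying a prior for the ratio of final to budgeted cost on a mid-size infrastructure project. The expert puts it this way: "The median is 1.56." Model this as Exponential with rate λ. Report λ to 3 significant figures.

λ ≈ 0.444

Exponential median = ln 2 / λ, so λ = ln 2 / 1.56 = 0.444.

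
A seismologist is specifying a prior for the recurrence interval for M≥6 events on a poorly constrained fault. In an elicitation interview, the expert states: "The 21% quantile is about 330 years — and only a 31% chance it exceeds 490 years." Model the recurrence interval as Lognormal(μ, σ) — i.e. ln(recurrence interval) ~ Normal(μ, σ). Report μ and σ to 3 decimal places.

μ ≈ 6.044, σ ≈ 0.304

If T ~ Lognormal(μ,σ) then ln T ~ Normal(μ,σ), so the p-quantile of ln T is μ + z_p·σ.
ln(330) = 5.799 and ln(490) = 6.194; z_{0.21} = -0.8064, z_{0.69} = 0.4959.
σ = (6.194 − 5.799)/(0.4959 − (-0.8064)) = 0.304.
μ = 5.799 − (-0.8064)·0.304 = 6.044.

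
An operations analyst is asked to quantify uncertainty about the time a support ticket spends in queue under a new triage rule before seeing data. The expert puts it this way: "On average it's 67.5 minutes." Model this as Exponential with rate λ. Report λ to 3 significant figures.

λ ≈ 0.0148

Exponential mean = 1/λ, so λ = 1/67.5 = 0.0148.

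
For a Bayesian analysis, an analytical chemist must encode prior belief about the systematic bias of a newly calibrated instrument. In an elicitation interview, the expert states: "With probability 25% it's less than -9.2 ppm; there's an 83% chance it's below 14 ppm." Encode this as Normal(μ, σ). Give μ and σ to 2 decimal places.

For Normal(μ,σ), the p-quantile is μ + z_p·σ. Here z_{0.25} = -0.6745, z_{0.83} = 0.9542.
So -9.2 = μ − 0.6745σ and 14 = μ + 0.9542σ.
Subtracting: σ = (14 − -9.2)/(0.9542 − (-0.6745)) = 14.24.
Then μ = -9.2 − (-0.6745)·14.24 = 0.41.

μ = 0.41, σ = 14.24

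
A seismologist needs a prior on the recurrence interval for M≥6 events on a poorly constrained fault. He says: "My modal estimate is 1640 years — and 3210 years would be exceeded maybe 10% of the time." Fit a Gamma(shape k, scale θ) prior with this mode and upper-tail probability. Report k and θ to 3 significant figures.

k ≈ 5.25, θ ≈ 386

Gamma(k,θ) with k>1 has mode (k−1)θ, so θ = 1640/(k−1).
Need P(X < 3210) = 0.9 with θ tied to k this way. Start at k = 2, θ = 1640: P(X<3210) ≈ 0.582.
Too low — raise k to concentrate. Iterating converges to k ≈ 5.25.
Then θ = 1640/(5.25−1) ≈ 386.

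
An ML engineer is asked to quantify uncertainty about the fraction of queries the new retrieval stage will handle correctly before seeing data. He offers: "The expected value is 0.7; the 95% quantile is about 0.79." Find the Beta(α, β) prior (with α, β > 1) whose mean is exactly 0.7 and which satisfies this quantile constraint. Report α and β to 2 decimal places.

With mean 0.7 fixed, write α = 0.7s, β = 0.3s where s = α+β.
Need P(θ < 0.79) = 0.95 under Beta(0.7s, 0.3s). Normal approximation: (q−m)/√(m(1−m)/s) ≈ z_{0.95} = 1.64, so s ≈ 0.7·0.3·(1.64)²/(0.79−0.7)² = 70.1.
At s = 70.1: P(θ<0.79) ≈ 0.958. Adjusting to match 0.95 gives s ≈ 63.82.
So α = 0.7·63.82 ≈ 44.67, β = 0.3·63.82 ≈ 19.14.

α ≈ 44.67, β ≈ 19.14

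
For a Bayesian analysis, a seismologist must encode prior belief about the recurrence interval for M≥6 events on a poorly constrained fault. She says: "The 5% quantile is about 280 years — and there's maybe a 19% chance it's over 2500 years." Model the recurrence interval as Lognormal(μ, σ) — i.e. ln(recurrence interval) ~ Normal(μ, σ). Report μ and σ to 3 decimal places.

If T ~ Lognormal(μ,σ) then ln T ~ Normal(μ,σ), so the p-quantile of ln T is μ + z_p·σ.
ln(280) = 5.635 and ln(2500) = 7.824; z_{0.05} = -1.645, z_{0.81} = 0.8779.
σ = (7.824 − 5.635)/(0.8779 − (-1.645)) = 0.868.
μ = 5.635 − (-1.645)·0.868 = 7.062.

μ ≈ 7.062, σ ≈ 0.868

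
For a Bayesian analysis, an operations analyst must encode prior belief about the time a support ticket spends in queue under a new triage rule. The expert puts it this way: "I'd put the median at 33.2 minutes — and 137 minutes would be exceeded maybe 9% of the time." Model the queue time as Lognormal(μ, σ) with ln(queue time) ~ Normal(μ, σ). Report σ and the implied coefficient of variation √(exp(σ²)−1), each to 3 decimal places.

If T ~ Lognormal(μ,σ) then ln T ~ Normal(μ,σ), so the p-quantile of ln T is μ + z_p·σ.
ln(33.2) = 3.503 and ln(137) = 4.92; z_{0.5} = 0, z_{0.91} = 1.341.
σ = (4.92 − 3.503)/(1.341 − (0)) = 1.057.
μ = 3.503 − (0)·1.057 = 3.503.
CV = √(exp(σ²)−1) = √(exp(1.1176)−1) = 1.434.

σ ≈ 1.057, CV ≈ 1.434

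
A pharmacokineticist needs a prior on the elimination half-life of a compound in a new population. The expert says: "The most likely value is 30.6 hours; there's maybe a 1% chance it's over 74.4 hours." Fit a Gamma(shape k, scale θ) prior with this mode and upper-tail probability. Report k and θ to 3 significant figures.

Gamma(k,θ) with k>1 has mode (k−1)θ, so θ = 30.6/(k−1).
Need P(X < 74.4) = 0.99 with θ tied to k this way. Start at k = 2, θ = 30.6: P(X<74.4) ≈ 0.698.
Too low — raise k to concentrate. Iterating converges to k ≈ 6.98.
Then θ = 30.6/(6.98−1) ≈ 5.12.

k ≈ 6.98, θ ≈ 5.12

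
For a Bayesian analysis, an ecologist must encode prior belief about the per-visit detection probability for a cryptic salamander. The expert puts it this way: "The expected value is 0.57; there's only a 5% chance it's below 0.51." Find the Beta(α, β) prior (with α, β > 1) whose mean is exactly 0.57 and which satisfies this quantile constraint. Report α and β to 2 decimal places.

α ≈ 106.01, β ≈ 79.98

With mean 0.57 fixed, write α = 0.57s, β = 0.43s where s = α+β.
Need P(θ < 0.51) = 0.05 under Beta(0.57s, 0.43s). Normal approximation: (q−m)/√(m(1−m)/s) ≈ z_{0.05} = -1.64, so s ≈ 0.57·0.43·(-1.64)²/(0.51−0.57)² = 184.2.
At s = 184.2: P(θ<0.51) ≈ 0.051. Adjusting to match 0.05 gives s ≈ 185.99.
So α = 0.57·185.99 ≈ 106.01, β = 0.43·185.99 ≈ 79.98.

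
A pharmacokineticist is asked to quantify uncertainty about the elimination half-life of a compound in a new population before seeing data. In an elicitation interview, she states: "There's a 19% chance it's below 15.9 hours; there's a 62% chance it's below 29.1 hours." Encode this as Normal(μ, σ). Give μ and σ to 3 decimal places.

For Normal(μ,σ), the p-quantile is μ + z_p·σ. Here z_{0.19} = -0.8779, z_{0.62} = 0.3055.
So 15.9 = μ − 0.8779σ and 29.1 = μ + 0.3055σ.
Subtracting: σ = (29.1 − 15.9)/(0.3055 − (-0.8779)) = 11.155.
Then μ = 15.9 − (-0.8779)·11.155 = 25.693.

μ = 25.693, σ = 11.155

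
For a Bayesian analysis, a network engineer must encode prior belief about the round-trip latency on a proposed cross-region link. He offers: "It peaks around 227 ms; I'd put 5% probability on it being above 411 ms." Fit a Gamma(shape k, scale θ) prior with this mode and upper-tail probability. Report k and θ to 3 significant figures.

Gamma(k,θ) with k>1 has mode (k−1)θ, so θ = 227/(k−1).
Need P(X < 411) = 0.95 with θ tied to k this way. Start at k = 2, θ = 227: P(X<411) ≈ 0.540.
Too low — raise k to concentrate. Iterating converges to k ≈ 8.91.
Then θ = 227/(8.91−1) ≈ 28.7.

k ≈ 8.91, θ ≈ 28.7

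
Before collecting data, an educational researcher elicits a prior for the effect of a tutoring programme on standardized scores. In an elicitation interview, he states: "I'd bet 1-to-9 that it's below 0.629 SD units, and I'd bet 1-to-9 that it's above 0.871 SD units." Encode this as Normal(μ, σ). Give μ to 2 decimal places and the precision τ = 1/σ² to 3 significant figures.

μ = 0.75, τ = 112

The p-quantile of Normal(μ,σ) is μ + z_p·σ, with z_{0.1} = -1.282 and z_{0.9} = 1.282.
Eliminate σ: μ = (z₂·x₁ − z₁·x₂)/(z₂ − z₁) = (1.282·0.629 − (-1.282)·0.871)/2.563 = 0.75.
Then σ = (x₂ − x₁)/(z₂ − z₁) = (0.871 − 0.629)/2.563 = 0.09.
Precision τ = 1/σ² = 1/0.09442² = 112.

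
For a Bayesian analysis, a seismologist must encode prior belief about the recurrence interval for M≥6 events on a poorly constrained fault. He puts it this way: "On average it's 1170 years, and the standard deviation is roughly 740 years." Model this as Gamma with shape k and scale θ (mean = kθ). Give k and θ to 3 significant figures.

k ≈ 2.5, θ ≈ 468

For Gamma(k, scale θ): mean = kθ, variance = kθ², so CV = 1/√k.
CV = SD/mean = 740/1170 = 0.6325, hence k = 1/CV² = 2.5.
Then θ = mean/k = 1170/2.5 = 468.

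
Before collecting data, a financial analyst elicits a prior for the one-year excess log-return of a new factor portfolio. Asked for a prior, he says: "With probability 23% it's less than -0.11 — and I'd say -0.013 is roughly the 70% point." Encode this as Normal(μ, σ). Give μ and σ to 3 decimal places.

μ = -0.053, σ = 0.077

The p-quantile of Normal(μ,σ) is μ + z_p·σ, with z_{0.23} = -0.7388 and z_{0.7} = 0.5244.
Eliminate σ: μ = (z₂·x₁ − z₁·x₂)/(z₂ − z₁) = (0.5244·-0.11 − (-0.7388)·-0.013)/1.263 = -0.053.
Then σ = (x₂ − x₁)/(z₂ − z₁) = (-0.013 − -0.11)/1.263 = 0.077.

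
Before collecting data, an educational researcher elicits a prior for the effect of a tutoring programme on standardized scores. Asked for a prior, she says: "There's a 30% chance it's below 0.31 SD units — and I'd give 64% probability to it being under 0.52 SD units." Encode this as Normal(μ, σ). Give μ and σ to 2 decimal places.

μ = 0.43, σ = 0.24

For Normal(μ,σ), the p-quantile is μ + z_p·σ. Here z_{0.3} = -0.5244, z_{0.64} = 0.3585.
So 0.31 = μ − 0.5244σ and 0.52 = μ + 0.3585σ.
Subtracting: σ = (0.52 − 0.31)/(0.3585 − (-0.5244)) = 0.24.
Then μ = 0.31 − (-0.5244)·0.24 = 0.43.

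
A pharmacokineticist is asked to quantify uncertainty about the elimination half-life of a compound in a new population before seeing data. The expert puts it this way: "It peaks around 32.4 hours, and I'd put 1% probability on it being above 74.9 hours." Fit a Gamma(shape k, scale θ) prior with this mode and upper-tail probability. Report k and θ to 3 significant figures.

k ≈ 7.8, θ ≈ 4.77

Gamma(k,θ) with k>1 has mode (k−1)θ, so θ = 32.4/(k−1).
Need P(X < 74.9) = 0.99 with θ tied to k this way. Start at k = 2, θ = 32.4: P(X<74.9) ≈ 0.672.
Too low — raise k to concentrate. Iterating converges to k ≈ 7.8.
Then θ = 32.4/(7.8−1) ≈ 4.77.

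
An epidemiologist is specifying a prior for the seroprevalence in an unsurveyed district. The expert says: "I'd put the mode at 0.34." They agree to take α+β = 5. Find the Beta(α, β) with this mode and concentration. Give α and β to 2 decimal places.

For α,β > 1 the Beta mode is (α−1)/(α+β−2). With α+β = 5, the mode is (α−1)/3.
Set (α−1)/3 = 0.34 → α = 1 + 0.34·3 = 2.02.
β = 5 − α = 2.98.

α = 2.02, β = 2.98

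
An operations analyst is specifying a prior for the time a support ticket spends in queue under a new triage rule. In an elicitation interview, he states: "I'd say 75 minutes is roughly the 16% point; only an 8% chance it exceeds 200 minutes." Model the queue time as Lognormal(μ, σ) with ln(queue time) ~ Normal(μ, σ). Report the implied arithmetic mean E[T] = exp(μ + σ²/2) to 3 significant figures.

E[T] ≈ 122 minutes

If T ~ Lognormal(μ,σ) then ln T ~ Normal(μ,σ), so the p-quantile of ln T is μ + z_p·σ.
ln(75) = 4.317 and ln(200) = 5.298; z_{0.16} = -0.9945, z_{0.92} = 1.405.
σ = (5.298 − 4.317)/(1.405 − (-0.9945)) = 0.409.
μ = 4.317 − (-0.9945)·0.409 = 4.724.
E[T] = exp(μ + σ²/2) = exp(4.724 + 0.0835) = 122 minutes.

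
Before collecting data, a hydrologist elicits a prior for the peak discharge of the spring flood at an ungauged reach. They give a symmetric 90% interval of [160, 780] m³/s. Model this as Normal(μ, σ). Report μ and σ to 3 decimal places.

μ = 470.000, σ = 188.467

A symmetric 90% interval runs μ ± z·σ with z = 1.645.
Half-width = 310, so σ = 310/1.645 = 188.467.
μ is the interval midpoint, 470.000.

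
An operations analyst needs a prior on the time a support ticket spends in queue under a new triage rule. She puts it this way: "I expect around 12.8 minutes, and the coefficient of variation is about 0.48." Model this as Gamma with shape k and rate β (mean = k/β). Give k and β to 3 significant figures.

For Gamma(k, rate β): mean = k/β, variance = k/β², so CV = 1/√k.
CV = 0.48, hence k = 1/CV² = 4.34.
Then β = k/mean = 4.34/12.8 = 0.339.

k ≈ 4.34, β ≈ 0.339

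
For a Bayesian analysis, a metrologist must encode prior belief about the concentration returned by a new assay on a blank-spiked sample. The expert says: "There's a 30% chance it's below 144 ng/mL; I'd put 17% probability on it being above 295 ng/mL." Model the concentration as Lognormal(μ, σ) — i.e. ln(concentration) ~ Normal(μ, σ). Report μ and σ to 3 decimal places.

μ ≈ 5.224, σ ≈ 0.485

If T ~ Lognormal(μ,σ) then ln T ~ Normal(μ,σ), so the p-quantile of ln T is μ + z_p·σ.
ln(144) = 4.97 and ln(295) = 5.687; z_{0.3} = -0.5244, z_{0.83} = 0.9542.
σ = (5.687 − 4.97)/(0.9542 − (-0.5244)) = 0.485.
μ = 4.97 − (-0.5244)·0.485 = 5.224.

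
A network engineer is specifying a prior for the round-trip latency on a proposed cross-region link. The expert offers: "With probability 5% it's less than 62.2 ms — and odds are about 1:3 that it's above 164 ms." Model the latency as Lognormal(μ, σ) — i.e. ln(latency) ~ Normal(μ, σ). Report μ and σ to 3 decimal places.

If T ~ Lognormal(μ,σ) then ln T ~ Normal(μ,σ), so the p-quantile of ln T is μ + z_p·σ.
ln(62.2) = 4.13 and ln(164) = 5.1; z_{0.05} = -1.645, z_{0.75} = 0.6745.
σ = (5.1 − 4.13)/(0.6745 − (-1.645)) = 0.418.
μ = 4.13 − (-1.645)·0.418 = 4.818.

μ ≈ 4.818, σ ≈ 0.418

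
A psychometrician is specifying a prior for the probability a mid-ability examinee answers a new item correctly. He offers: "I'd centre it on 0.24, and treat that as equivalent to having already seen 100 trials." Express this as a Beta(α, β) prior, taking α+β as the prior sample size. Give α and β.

α = 24, β = 76

Under the effective-sample-size interpretation, Beta(α, β) has prior mean α/(α+β) and prior sample size α+β.
So α+β = 100 and α/(α+β) = 0.24, giving α = 0.24·100 = 24 and β = 100 − 24 = 76.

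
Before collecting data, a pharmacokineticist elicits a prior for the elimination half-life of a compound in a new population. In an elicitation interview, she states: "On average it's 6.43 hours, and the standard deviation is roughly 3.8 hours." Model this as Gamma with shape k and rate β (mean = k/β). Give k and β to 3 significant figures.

For Gamma(k, rate β): mean = k/β, variance = k/β², so CV = 1/√k.
CV = SD/mean = 3.8/6.43 = 0.591, hence k = 1/CV² = 2.86.
Then β = k/mean = 2.86/6.43 = 0.445.

k ≈ 2.86, β ≈ 0.445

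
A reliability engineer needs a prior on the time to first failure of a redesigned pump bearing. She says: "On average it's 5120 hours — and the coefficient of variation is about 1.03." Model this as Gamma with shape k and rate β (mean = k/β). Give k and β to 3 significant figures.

For Gamma(k, rate β): mean = k/β, variance = k/β², so CV = 1/√k.
CV = 1.03, hence k = 1/CV² = 0.943.
Then β = k/mean = 0.943/5120 = 0.000184.

k ≈ 0.943, β ≈ 0.000184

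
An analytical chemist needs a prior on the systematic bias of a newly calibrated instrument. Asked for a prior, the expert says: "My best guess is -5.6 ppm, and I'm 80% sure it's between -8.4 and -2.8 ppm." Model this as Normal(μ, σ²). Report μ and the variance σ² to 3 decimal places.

μ = -5.600, σ² = 4.774

A symmetric 80% interval runs μ ± z·σ with z = 1.282.
Half-width = 2.8, so σ = 2.8/1.282 = 2.1849 and σ² = 4.774.
μ is the stated best guess, -5.600.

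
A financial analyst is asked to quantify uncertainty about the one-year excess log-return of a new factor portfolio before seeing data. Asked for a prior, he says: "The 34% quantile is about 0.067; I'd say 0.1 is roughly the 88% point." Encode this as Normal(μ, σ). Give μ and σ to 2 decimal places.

For Normal(μ,σ), the p-quantile is μ + z_p·σ. Here z_{0.34} = -0.4125, z_{0.88} = 1.175.
So 0.067 = μ − 0.4125σ and 0.1 = μ + 1.175σ.
Subtracting: σ = (0.1 − 0.067)/(1.175 − (-0.4125)) = 0.02.
Then μ = 0.067 − (-0.4125)·0.02 = 0.08.

μ = 0.08, σ = 0.02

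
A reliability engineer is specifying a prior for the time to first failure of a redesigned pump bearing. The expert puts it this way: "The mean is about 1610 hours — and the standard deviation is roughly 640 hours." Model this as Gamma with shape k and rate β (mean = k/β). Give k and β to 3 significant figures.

For Gamma(k, rate β): mean = k/β, variance = k/β², so CV = 1/√k.
CV = SD/mean = 640/1610 = 0.3975, hence k = 1/CV² = 6.33.
Then β = k/mean = 6.33/1610 = 0.00393.

k ≈ 6.33, β ≈ 0.00393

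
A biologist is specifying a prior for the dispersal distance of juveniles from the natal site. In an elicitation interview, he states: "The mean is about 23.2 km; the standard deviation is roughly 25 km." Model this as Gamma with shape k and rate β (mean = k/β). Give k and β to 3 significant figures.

k ≈ 0.861, β ≈ 0.0371

For Gamma(k, rate β): mean = k/β, variance = k/β², so CV = 1/√k.
CV = SD/mean = 25/23.2 = 1.078, hence k = 1/CV² = 0.861.
Then β = k/mean = 0.861/23.2 = 0.0371.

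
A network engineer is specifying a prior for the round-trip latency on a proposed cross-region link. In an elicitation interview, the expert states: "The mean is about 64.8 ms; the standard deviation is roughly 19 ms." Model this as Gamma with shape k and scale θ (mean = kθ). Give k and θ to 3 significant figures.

For Gamma(k, scale θ): mean = kθ, variance = kθ², so CV = 1/√k.
CV = SD/mean = 19/64.8 = 0.2932, hence k = 1/CV² = 11.6.
Then θ = mean/k = 64.8/11.6 = 5.57.

k ≈ 11.6, θ ≈ 5.57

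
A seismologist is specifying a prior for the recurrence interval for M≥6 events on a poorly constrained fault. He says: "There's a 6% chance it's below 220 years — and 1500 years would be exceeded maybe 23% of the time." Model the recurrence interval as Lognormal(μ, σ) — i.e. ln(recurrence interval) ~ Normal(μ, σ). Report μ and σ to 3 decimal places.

If T ~ Lognormal(μ,σ) then ln T ~ Normal(μ,σ), so the p-quantile of ln T is μ + z_p·σ.
ln(220) = 5.394 and ln(1500) = 7.313; z_{0.06} = -1.555, z_{0.77} = 0.7388.
σ = (7.313 − 5.394)/(0.7388 − (-1.555)) = 0.837.
μ = 5.394 − (-1.555)·0.837 = 6.695.

μ ≈ 6.695, σ ≈ 0.837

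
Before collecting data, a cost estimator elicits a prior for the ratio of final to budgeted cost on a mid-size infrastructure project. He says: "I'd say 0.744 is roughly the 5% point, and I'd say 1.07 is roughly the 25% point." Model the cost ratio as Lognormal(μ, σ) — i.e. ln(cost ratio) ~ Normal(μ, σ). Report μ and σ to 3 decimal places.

If T ~ Lognormal(μ,σ) then ln T ~ Normal(μ,σ), so the p-quantile of ln T is μ + z_p·σ.
ln(0.744) = -0.2957 and ln(1.07) = 0.06766; z_{0.05} = -1.645, z_{0.25} = -0.6745.
σ = (0.06766 − -0.2957)/(-0.6745 − (-1.645)) = 0.374.
μ = -0.2957 − (-1.645)·0.374 = 0.320.

μ ≈ 0.320, σ ≈ 0.374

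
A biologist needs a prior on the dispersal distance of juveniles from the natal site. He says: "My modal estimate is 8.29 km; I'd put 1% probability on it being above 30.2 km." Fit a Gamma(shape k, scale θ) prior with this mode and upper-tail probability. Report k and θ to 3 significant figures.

Gamma(k,θ) with k>1 has mode (k−1)θ, so θ = 8.29/(k−1).
Need P(X < 30.2) = 0.99 with θ tied to k this way. Start at k = 2, θ = 8.29: P(X<30.2) ≈ 0.878.
Too low — raise k to concentrate. Iterating converges to k ≈ 3.56.
Then θ = 8.29/(3.56−1) ≈ 3.23.

k ≈ 3.56, θ ≈ 3.23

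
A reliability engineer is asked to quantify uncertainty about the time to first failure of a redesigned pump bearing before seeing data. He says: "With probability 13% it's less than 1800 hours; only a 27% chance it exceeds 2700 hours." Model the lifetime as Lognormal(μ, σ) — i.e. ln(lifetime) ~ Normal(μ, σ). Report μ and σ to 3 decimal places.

If T ~ Lognormal(μ,σ) then ln T ~ Normal(μ,σ), so the p-quantile of ln T is μ + z_p·σ.
ln(1800) = 7.496 and ln(2700) = 7.901; z_{0.13} = -1.126, z_{0.73} = 0.6128.
σ = (7.901 − 7.496)/(0.6128 − (-1.126)) = 0.233.
μ = 7.496 − (-1.126)·0.233 = 7.758.

μ ≈ 7.758, σ ≈ 0.233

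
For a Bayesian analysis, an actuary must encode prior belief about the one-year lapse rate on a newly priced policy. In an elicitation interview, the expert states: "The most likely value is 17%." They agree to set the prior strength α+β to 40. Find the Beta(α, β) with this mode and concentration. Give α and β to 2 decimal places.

For α,β > 1 the Beta mode is (α−1)/(α+β−2). With α+β = 40, the mode is (α−1)/38.
Set (α−1)/38 = 0.17 → α = 1 + 0.17·38 = 7.46.
β = 40 − α = 32.54.

α = 7.46, β = 32.54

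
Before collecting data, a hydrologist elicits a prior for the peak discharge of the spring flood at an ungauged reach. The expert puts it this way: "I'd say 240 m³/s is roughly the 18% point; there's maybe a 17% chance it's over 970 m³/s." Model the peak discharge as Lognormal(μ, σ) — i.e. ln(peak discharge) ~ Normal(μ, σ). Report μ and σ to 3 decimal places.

If T ~ Lognormal(μ,σ) then ln T ~ Normal(μ,σ), so the p-quantile of ln T is μ + z_p·σ.
ln(240) = 5.481 and ln(970) = 6.877; z_{0.18} = -0.9154, z_{0.83} = 0.9542.
σ = (6.877 − 5.481)/(0.9542 − (-0.9154)) = 0.747.
μ = 5.481 − (-0.9154)·0.747 = 6.164.

μ ≈ 6.164, σ ≈ 0.747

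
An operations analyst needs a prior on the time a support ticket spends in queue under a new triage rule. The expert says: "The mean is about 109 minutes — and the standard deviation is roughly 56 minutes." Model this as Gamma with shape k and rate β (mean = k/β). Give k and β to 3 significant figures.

For Gamma(k, rate β): mean = k/β, variance = k/β², so CV = 1/√k.
CV = SD/mean = 56/109 = 0.5138, hence k = 1/CV² = 3.79.
Then β = k/mean = 3.79/109 = 0.0348.

k ≈ 3.79, β ≈ 0.0348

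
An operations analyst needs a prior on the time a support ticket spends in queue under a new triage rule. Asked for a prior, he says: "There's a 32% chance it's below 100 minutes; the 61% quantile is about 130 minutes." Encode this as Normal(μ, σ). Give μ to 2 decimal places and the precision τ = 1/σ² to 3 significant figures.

μ = 118.78, τ = 0.00062

For Normal(μ,σ), the p-quantile is μ + z_p·σ. Here z_{0.32} = -0.4677, z_{0.61} = 0.2793.
So 100 = μ − 0.4677σ and 130 = μ + 0.2793σ.
Subtracting: σ = (130 − 100)/(0.2793 − (-0.4677)) = 40.16.
Then μ = 100 − (-0.4677)·40.16 = 118.78.
Precision τ = 1/σ² = 1/40.16² = 0.00062.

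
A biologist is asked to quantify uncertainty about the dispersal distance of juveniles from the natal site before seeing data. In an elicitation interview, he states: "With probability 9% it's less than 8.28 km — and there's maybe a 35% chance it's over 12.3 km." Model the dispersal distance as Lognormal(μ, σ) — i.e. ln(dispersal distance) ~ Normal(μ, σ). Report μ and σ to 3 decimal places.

μ ≈ 2.421, σ ≈ 0.229

If T ~ Lognormal(μ,σ) then ln T ~ Normal(μ,σ), so the p-quantile of ln T is μ + z_p·σ.
ln(8.28) = 2.114 and ln(12.3) = 2.51; z_{0.09} = -1.341, z_{0.65} = 0.3853.
σ = (2.51 − 2.114)/(0.3853 − (-1.341)) = 0.229.
μ = 2.114 − (-1.341)·0.229 = 2.421.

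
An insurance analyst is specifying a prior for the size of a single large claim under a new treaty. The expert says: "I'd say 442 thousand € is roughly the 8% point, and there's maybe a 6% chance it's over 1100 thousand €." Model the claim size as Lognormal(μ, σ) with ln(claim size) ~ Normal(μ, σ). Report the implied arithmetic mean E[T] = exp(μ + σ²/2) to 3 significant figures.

If T ~ Lognormal(μ,σ) then ln T ~ Normal(μ,σ), so the p-quantile of ln T is μ + z_p·σ.
ln(442) = 6.091 and ln(1100) = 7.003; z_{0.08} = -1.405, z_{0.94} = 1.555.
σ = (7.003 − 6.091)/(1.555 − (-1.405)) = 0.308.
μ = 6.091 − (-1.405)·0.308 = 6.524.
E[T] = exp(μ + σ²/2) = exp(6.524 + 0.0474) = 714 thousand €.

E[T] ≈ 714 thousand €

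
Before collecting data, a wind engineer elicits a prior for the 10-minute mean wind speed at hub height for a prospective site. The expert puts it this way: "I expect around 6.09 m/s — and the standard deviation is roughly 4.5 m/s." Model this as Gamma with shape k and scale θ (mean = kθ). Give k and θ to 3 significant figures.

For Gamma(k, scale θ): mean = kθ, variance = kθ², so CV = 1/√k.
CV = SD/mean = 4.5/6.09 = 0.7389, hence k = 1/CV² = 1.83.
Then θ = mean/k = 6.09/1.83 = 3.33.

k ≈ 1.83, θ ≈ 3.33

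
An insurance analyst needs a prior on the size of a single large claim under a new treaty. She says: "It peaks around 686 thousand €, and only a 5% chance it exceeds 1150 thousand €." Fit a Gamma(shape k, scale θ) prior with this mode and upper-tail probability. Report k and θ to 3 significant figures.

Gamma(k,θ) with k>1 has mode (k−1)θ, so θ = 686/(k−1).
Need P(X < 1150) = 0.95 with θ tied to k this way. Start at k = 2, θ = 686: P(X<1150) ≈ 0.499.
Too low — raise k to concentrate. Iterating converges to k ≈ 11.5.
Then θ = 686/(11.5−1) ≈ 65.6.

k ≈ 11.5, θ ≈ 65.6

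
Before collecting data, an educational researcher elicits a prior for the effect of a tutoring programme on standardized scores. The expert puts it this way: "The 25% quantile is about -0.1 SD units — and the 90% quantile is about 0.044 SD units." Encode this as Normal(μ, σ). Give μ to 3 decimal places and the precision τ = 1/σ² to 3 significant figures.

The p-quantile of Normal(μ,σ) is μ + z_p·σ, with z_{0.25} = -0.6745 and z_{0.9} = 1.282.
Eliminate σ: μ = (z₂·x₁ − z₁·x₂)/(z₂ − z₁) = (1.282·-0.1 − (-0.6745)·0.044)/1.956 = -0.050.
Then σ = (x₂ − x₁)/(z₂ − z₁) = (0.044 − -0.1)/1.956 = 0.074.
Precision τ = 1/σ² = 1/0.07362² = 185.

μ = -0.050, τ = 185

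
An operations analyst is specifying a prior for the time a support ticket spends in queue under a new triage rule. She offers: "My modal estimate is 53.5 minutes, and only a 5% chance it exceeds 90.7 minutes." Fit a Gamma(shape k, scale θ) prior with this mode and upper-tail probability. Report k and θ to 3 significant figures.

k ≈ 11, θ ≈ 5.34

Gamma(k,θ) with k>1 has mode (k−1)θ, so θ = 53.5/(k−1).
Need P(X < 90.7) = 0.95 with θ tied to k this way. Start at k = 2, θ = 53.5: P(X<90.7) ≈ 0.505.
Too low — raise k to concentrate. Iterating converges to k ≈ 11.
Then θ = 53.5/(11−1) ≈ 5.34.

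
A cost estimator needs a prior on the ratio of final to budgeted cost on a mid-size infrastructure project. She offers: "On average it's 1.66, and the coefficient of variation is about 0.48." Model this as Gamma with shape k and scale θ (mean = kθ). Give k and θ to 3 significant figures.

For Gamma(k, scale θ): mean = kθ, variance = kθ², so CV = 1/√k.
CV = 0.48, hence k = 1/CV² = 4.34.
Then θ = mean/k = 1.66/4.34 = 0.382.

k ≈ 4.34, θ ≈ 0.382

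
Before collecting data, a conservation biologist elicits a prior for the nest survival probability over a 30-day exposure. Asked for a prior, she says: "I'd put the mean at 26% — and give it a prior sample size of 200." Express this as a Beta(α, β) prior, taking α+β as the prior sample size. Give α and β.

α = 52, β = 148

Under the effective-sample-size interpretation, Beta(α, β) has prior mean α/(α+β) and prior sample size α+β.
So α+β = 200 and α/(α+β) = 0.26, giving α = 0.26·200 = 52 and β = 200 − 52 = 148.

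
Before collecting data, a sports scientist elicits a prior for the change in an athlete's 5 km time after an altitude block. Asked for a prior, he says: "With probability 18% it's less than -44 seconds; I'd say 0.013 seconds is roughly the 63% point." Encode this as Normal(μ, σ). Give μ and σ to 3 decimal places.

For Normal(μ,σ), the p-quantile is μ + z_p·σ. Here z_{0.18} = -0.9154, z_{0.63} = 0.3319.
So -44 = μ − 0.9154σ and 0.013 = μ + 0.3319σ.
Subtracting: σ = (0.013 − -44)/(0.3319 − (-0.9154)) = 35.289.
Then μ = -44 − (-0.9154)·35.289 = -11.698.

μ = -11.698, σ = 35.289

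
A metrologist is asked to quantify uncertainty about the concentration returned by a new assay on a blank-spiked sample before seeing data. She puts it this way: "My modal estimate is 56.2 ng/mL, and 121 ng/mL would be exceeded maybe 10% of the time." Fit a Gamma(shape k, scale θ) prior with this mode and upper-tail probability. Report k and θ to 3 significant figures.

k ≈ 4.27, θ ≈ 17.2

Gamma(k,θ) with k>1 has mode (k−1)θ, so θ = 56.2/(k−1).
Need P(X < 121) = 0.9 with θ tied to k this way. Start at k = 2, θ = 56.2: P(X<121) ≈ 0.634.
Too low — raise k to concentrate. Iterating converges to k ≈ 4.27.
Then θ = 56.2/(4.27−1) ≈ 17.2.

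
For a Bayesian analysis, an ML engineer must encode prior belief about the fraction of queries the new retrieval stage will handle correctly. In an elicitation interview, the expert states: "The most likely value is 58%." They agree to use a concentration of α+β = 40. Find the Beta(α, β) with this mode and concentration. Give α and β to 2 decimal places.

α = 23.04, β = 16.96

For α,β > 1 the Beta mode is (α−1)/(α+β−2). With α+β = 40, the mode is (α−1)/38.
Set (α−1)/38 = 0.58 → α = 1 + 0.58·38 = 23.04.
β = 40 − α = 16.96.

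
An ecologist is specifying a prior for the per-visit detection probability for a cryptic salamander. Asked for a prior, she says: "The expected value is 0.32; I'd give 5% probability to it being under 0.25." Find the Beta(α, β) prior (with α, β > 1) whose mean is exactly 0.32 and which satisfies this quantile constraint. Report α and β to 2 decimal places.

α ≈ 36.21, β ≈ 76.94

With mean 0.32 fixed, write α = 0.32s, β = 0.68s where s = α+β.
Need P(θ < 0.25) = 0.05 under Beta(0.32s, 0.68s). Normal approximation: (q−m)/√(m(1−m)/s) ≈ z_{0.05} = -1.64, so s ≈ 0.32·0.68·(-1.64)²/(0.25−0.32)² = 120.1.
At s = 120.1: P(θ<0.25) ≈ 0.045. Adjusting to match 0.05 gives s ≈ 113.14.
So α = 0.32·113.14 ≈ 36.21, β = 0.68·113.14 ≈ 76.94.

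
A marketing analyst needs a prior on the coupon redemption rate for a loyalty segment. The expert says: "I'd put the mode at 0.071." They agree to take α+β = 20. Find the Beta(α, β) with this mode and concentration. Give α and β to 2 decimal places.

For α,β > 1 the Beta mode is (α−1)/(α+β−2). With α+β = 20, the mode is (α−1)/18.
Set (α−1)/18 = 0.071 → α = 1 + 0.071·18 = 2.28.
β = 20 − α = 17.72.

α = 2.28, β = 17.72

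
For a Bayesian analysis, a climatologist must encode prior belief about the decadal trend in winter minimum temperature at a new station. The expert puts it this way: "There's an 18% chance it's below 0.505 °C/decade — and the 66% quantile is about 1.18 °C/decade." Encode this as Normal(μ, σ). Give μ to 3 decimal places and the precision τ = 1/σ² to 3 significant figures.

μ = 0.970, τ = 3.87

For Normal(μ,σ), the p-quantile is μ + z_p·σ. Here z_{0.18} = -0.9154, z_{0.66} = 0.4125.
So 0.505 = μ − 0.9154σ and 1.18 = μ + 0.4125σ.
Subtracting: σ = (1.18 − 0.505)/(0.4125 − (-0.9154)) = 0.508.
Then μ = 0.505 − (-0.9154)·0.508 = 0.970.
Precision τ = 1/σ² = 1/0.5083² = 3.87.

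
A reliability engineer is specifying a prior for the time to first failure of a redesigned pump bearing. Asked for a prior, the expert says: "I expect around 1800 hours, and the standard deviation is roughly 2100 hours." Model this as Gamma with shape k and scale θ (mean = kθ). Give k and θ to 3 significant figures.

k ≈ 0.735, θ ≈ 2450

For Gamma(k, scale θ): mean = kθ, variance = kθ², so CV = 1/√k.
CV = SD/mean = 2100/1800 = 1.167, hence k = 1/CV² = 0.735.
Then θ = mean/k = 1800/0.735 = 2450.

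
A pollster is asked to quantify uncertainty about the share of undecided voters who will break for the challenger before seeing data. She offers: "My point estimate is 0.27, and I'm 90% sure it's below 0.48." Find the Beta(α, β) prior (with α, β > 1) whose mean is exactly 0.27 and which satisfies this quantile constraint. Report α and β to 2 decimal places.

With mean 0.27 fixed, write α = 0.27s, β = 0.73s where s = α+β.
Need P(θ < 0.48) = 0.9 under Beta(0.27s, 0.73s). Normal approximation: (q−m)/√(m(1−m)/s) ≈ z_{0.9} = 1.28, so s ≈ 0.27·0.73·(1.28)²/(0.48−0.27)² = 7.3.
At s = 7.3: P(θ<0.48) ≈ 0.894. Adjusting to match 0.9 gives s ≈ 7.78.
So α = 0.27·7.78 ≈ 2.10, β = 0.73·7.78 ≈ 5.68.

α ≈ 2.10, β ≈ 5.68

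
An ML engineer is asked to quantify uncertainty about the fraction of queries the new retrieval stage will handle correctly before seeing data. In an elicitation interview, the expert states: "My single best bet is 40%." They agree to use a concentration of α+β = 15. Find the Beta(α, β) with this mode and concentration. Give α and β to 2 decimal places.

α = 6.20, β = 8.80

For α,β > 1 the Beta mode is (α−1)/(α+β−2). With α+β = 15, the mode is (α−1)/13.
Set (α−1)/13 = 0.4 → α = 1 + 0.4·13 = 6.20.
β = 15 − α = 8.80.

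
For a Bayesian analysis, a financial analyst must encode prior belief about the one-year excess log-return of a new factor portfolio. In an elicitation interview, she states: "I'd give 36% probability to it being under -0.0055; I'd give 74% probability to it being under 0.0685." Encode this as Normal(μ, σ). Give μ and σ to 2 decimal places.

μ = 0.02, σ = 0.07

For Normal(μ,σ), the p-quantile is μ + z_p·σ. Here z_{0.36} = -0.3585, z_{0.74} = 0.6433.
So -0.0055 = μ − 0.3585σ and 0.0685 = μ + 0.6433σ.
Subtracting: σ = (0.0685 − -0.0055)/(0.6433 − (-0.3585)) = 0.07.
Then μ = -0.0055 − (-0.3585)·0.07 = 0.02.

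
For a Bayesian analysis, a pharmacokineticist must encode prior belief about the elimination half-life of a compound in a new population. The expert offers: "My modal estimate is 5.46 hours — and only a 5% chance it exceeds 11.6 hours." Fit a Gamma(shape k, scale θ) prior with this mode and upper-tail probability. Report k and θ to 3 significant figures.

k ≈ 5.86, θ ≈ 1.12

Gamma(k,θ) with k>1 has mode (k−1)θ, so θ = 5.46/(k−1).
Need P(X < 11.6) = 0.95 with θ tied to k this way. Start at k = 2, θ = 5.46: P(X<11.6) ≈ 0.627.
Too low — raise k to concentrate. Iterating converges to k ≈ 5.86.
Then θ = 5.46/(5.86−1) ≈ 1.12.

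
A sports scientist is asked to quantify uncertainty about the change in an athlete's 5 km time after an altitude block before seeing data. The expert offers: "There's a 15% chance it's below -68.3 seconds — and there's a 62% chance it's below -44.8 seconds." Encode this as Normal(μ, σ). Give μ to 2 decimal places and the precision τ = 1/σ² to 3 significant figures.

μ = -50.15, τ = 0.00326

The p-quantile of Normal(μ,σ) is μ + z_p·σ, with z_{0.15} = -1.036 and z_{0.62} = 0.3055.
Eliminate σ: μ = (z₂·x₁ − z₁·x₂)/(z₂ − z₁) = (0.3055·-68.3 − (-1.036)·-44.8)/1.342 = -50.15.
Then σ = (x₂ − x₁)/(z₂ − z₁) = (-44.8 − -68.3)/1.342 = 17.51.
Precision τ = 1/σ² = 1/17.51² = 0.00326.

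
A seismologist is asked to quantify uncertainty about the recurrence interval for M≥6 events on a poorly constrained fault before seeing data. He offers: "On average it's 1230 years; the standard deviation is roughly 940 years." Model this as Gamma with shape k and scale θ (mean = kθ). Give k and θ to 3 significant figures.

k ≈ 1.71, θ ≈ 718

For Gamma(k, scale θ): mean = kθ, variance = kθ², so CV = 1/√k.
CV = SD/mean = 940/1230 = 0.7642, hence k = 1/CV² = 1.71.
Then θ = mean/k = 1230/1.71 = 718.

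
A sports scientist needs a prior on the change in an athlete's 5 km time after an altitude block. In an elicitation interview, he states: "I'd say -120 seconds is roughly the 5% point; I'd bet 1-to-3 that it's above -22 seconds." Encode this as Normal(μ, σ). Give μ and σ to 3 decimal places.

For Normal(μ,σ), the p-quantile is μ + z_p·σ. Here z_{0.05} = -1.645, z_{0.75} = 0.6745.
So -120 = μ − 1.645σ and -22 = μ + 0.6745σ.
Subtracting: σ = (-22 − -120)/(0.6745 − (-1.645)) = 42.253.
Then μ = -120 − (-1.645)·42.253 = -50.499.

μ = -50.499, σ = 42.253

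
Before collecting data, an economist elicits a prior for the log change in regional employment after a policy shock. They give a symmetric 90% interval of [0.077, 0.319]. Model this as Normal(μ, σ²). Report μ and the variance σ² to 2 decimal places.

A symmetric 90% interval runs μ ± z·σ with z = 1.645.
Half-width = 0.121, so σ = 0.121/1.645 = 0.074 and σ² = 0.01.
μ is the interval midpoint, 0.20.

μ = 0.20, σ² = 0.01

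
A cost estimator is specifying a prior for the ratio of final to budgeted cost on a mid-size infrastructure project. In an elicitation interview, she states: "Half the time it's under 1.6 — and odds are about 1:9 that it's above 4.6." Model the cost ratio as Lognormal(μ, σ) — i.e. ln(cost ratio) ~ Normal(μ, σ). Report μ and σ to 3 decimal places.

μ ≈ 0.470, σ ≈ 0.824

If T ~ Lognormal(μ,σ) then ln T ~ Normal(μ,σ), so the p-quantile of ln T is μ + z_p·σ.
ln(1.6) = 0.47 and ln(4.6) = 1.526; z_{0.5} = 0, z_{0.9} = 1.282.
σ = (1.526 − 0.47)/(1.282 − (0)) = 0.824.
μ = 0.47 − (0)·0.824 = 0.470.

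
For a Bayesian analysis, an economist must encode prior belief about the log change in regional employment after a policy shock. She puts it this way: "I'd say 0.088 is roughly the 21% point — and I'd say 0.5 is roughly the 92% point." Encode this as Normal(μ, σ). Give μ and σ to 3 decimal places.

μ = 0.238, σ = 0.186

For Normal(μ,σ), the p-quantile is μ + z_p·σ. Here z_{0.21} = -0.8064, z_{0.92} = 1.405.
So 0.088 = μ − 0.8064σ and 0.5 = μ + 1.405σ.
Subtracting: σ = (0.5 − 0.088)/(1.405 − (-0.8064)) = 0.186.
Then μ = 0.088 − (-0.8064)·0.186 = 0.238.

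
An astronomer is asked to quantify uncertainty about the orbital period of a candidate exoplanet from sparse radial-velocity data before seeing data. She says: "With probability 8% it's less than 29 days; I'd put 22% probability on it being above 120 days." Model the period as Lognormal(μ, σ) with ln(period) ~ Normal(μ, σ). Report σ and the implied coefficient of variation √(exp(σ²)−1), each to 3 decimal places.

σ ≈ 0.652, CV ≈ 0.728

If T ~ Lognormal(μ,σ) then ln T ~ Normal(μ,σ), so the p-quantile of ln T is μ + z_p·σ.
ln(29) = 3.367 and ln(120) = 4.787; z_{0.08} = -1.405, z_{0.78} = 0.7722.
σ = (4.787 − 3.367)/(0.7722 − (-1.405)) = 0.652.
μ = 3.367 − (-1.405)·0.652 = 4.284.
CV = √(exp(σ²)−1) = √(exp(0.4255)−1) = 0.728.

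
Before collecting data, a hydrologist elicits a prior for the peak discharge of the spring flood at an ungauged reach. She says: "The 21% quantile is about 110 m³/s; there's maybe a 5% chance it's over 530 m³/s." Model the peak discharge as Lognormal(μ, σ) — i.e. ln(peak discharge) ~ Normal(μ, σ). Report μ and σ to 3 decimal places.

μ ≈ 5.218, σ ≈ 0.641

If T ~ Lognormal(μ,σ) then ln T ~ Normal(μ,σ), so the p-quantile of ln T is μ + z_p·σ.
ln(110) = 4.7 and ln(530) = 6.273; z_{0.21} = -0.8064, z_{0.95} = 1.645.
σ = (6.273 − 4.7)/(1.645 − (-0.8064)) = 0.641.
μ = 4.7 − (-0.8064)·0.641 = 5.218.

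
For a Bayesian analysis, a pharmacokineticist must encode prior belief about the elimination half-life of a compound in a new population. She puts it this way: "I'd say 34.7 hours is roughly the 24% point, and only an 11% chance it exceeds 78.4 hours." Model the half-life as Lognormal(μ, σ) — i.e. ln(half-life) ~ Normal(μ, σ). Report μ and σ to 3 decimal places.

μ ≈ 3.845, σ ≈ 0.422

If T ~ Lognormal(μ,σ) then ln T ~ Normal(μ,σ), so the p-quantile of ln T is μ + z_p·σ.
ln(34.7) = 3.547 and ln(78.4) = 4.362; z_{0.24} = -0.7063, z_{0.89} = 1.227.
σ = (4.362 − 3.547)/(1.227 − (-0.7063)) = 0.422.
μ = 3.547 − (-0.7063)·0.422 = 3.845.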